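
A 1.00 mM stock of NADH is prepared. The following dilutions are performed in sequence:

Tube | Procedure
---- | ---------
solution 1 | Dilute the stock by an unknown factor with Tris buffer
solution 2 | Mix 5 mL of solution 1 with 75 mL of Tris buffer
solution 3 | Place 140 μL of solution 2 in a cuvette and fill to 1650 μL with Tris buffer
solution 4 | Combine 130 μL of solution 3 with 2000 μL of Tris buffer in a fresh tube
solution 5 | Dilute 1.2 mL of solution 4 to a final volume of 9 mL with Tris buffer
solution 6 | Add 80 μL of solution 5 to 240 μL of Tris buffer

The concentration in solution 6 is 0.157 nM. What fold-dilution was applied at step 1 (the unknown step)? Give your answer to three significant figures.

68.7-fold

Step 1: unknown factor x
Step 2: 5 mL + 75 mL = 80 mL total → factor 80/5 = 16
Step 3: 140 μL brought to 1650 μL → factor 1650/140 = 11.786
Step 4: 130 μL + 2000 μL = 2130 μL total → factor 2130/130 = 16.385
Step 5: 1.2 mL brought to 9 mL → factor 9/1.2 = 7.5
Step 6: 80 μL + 240 μL = 320 μL total → factor 320/80 = 4
Product of known-step factors = 92690
Overall factor = 1.00 mM / (0.157 nM) = 6.3694 × 10^6
x = 6.3694 × 10^6 / 92690 = 68.7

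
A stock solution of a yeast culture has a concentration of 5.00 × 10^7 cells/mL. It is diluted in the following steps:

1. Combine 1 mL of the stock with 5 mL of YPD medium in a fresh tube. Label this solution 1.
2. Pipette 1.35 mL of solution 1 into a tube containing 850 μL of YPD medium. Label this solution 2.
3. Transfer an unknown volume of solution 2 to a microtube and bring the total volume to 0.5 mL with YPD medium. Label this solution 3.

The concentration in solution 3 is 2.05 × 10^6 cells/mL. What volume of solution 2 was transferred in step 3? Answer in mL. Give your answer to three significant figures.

0.200 mL

Step 1: 1 mL + 5 mL = 6 mL total → factor 6/1 = 6
Step 2: 1.35 mL + 850 μL = 2.2 mL total → factor 2.2/1.35 = 1.6296
Step 3: v brought to 0.5 mL → factor = 0.5 mL/v
Product of known-step factors = 9.7778
Overall factor = 5.00 × 10^7 cells/mL / (2.05 × 10^6 cells/mL) = 24.39
Step-3 factor = 24.39 / 9.7778 = 2.4945
v = 0.5 mL / 2.4945 = 0.200 mL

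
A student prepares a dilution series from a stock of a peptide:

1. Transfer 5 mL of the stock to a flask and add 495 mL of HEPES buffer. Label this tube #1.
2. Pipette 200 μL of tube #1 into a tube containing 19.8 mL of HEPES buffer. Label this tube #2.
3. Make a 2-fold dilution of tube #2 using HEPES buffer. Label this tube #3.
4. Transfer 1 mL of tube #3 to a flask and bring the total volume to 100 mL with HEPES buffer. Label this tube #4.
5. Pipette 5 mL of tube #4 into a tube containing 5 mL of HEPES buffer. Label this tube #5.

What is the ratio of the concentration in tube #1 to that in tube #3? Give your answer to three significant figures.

Step 1: 5 mL + 495 mL = 500 mL total → factor 500/5 = 100
Step 2: 200 μL + 19.8 mL = 20000 μL total → factor 20000/200 = 100
Step 3: 2-fold → factor 2
Dilution factor to tube #1 = 100; to tube #3 = 20000
[tube #1]/[tube #3] = (factor to tube #3)/(factor to tube #1) = 20000/100 = 200

200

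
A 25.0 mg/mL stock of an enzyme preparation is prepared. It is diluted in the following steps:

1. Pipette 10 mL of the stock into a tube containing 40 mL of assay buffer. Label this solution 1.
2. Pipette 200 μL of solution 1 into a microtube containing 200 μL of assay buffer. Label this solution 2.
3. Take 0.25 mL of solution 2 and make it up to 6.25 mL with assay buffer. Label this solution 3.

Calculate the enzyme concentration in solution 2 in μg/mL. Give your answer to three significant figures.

2.50 × 10^3 μg/mL

Step 1: 10 mL + 40 mL = 50 mL total → factor 50/10 = 5
Step 2: 200 μL + 200 μL = 400 μL total → factor 400/200 = 2
Dilution factor through solution 2 = 5 × 2 = 10
[solution 2] = 25.0 mg/mL / 10 = 2.500 mg/mL = 2.50 × 10^3 μg/mL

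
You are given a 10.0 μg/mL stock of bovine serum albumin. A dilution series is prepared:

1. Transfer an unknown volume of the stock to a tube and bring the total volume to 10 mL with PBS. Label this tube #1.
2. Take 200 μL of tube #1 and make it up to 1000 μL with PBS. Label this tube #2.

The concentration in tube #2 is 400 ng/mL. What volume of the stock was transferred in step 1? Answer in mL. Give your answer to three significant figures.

2.00 mL

Step 1: v brought to 10 mL → factor = 10 mL/v
Step 2: 200 μL brought to 1000 μL → factor 1000/200 = 5
Product of known-step factors = 5
Overall factor = 10.0 μg/mL / (400 ng/mL) = 25
Step-1 factor = 25 / 5 = 5
v = 10 mL / 5 = 2.00 mL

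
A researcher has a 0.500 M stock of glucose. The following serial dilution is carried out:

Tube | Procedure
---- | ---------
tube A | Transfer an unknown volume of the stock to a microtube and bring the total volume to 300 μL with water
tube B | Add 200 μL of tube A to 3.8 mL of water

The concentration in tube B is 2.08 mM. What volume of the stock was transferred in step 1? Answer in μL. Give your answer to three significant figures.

Step 1: v brought to 300 μL → factor = 300 μL/v
Step 2: 200 μL + 3.8 mL = 4000 μL total → factor 4000/200 = 20
Product of known-step factors = 20
Overall factor = 0.500 M / (2.08 mM) = 240.38
Step-1 factor = 240.38 / 20 = 12.019
v = 300 μL / 12.019 = 25.0 μL

25.0 μL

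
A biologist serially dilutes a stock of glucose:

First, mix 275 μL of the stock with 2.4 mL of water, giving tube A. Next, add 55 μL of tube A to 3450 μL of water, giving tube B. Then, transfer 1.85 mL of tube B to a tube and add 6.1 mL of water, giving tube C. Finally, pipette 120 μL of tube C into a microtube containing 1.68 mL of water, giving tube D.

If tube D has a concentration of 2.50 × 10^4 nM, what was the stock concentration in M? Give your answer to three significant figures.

0.999 M

Step 1: 275 μL + 2.4 mL = 2675 μL total → factor 2675/275 = 9.7273
Step 2: 55 μL + 3450 μL = 3505 μL total → factor 3505/55 = 63.727
Step 3: 1.85 mL + 6.1 mL = 7.95 mL total → factor 7.95/1.85 = 4.2973
Step 4: 120 μL + 1.68 mL = 1800 μL total → factor 1800/120 = 15
Overall dilution factor = 9.7273 × 63.727 × 4.2973 × 15 = 39958
Stock = 2.50 × 10^4 nM × 39958 = 9.989 × 10^8 nM = 0.999 M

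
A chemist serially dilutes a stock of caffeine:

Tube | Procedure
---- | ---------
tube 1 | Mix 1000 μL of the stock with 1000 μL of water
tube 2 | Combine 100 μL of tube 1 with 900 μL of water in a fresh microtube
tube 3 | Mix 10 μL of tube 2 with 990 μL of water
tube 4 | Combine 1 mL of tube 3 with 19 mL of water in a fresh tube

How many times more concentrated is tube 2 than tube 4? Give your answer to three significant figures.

2.00 × 10^3

Step 1: 1000 μL + 1000 μL = 2000 μL total → factor 2000/1000 = 2
Step 2: 100 μL + 900 μL = 1000 μL total → factor 1000/100 = 10
Step 3: 10 μL + 990 μL = 1000 μL total → factor 1000/10 = 100
Step 4: 1 mL + 19 mL = 20 mL total → factor 20/1 = 20
Dilution factor to tube 2 = 20; to tube 4 = 40000
[tube 2]/[tube 4] = (factor to tube 4)/(factor to tube 2) = 40000/20 = 2.00 × 10^3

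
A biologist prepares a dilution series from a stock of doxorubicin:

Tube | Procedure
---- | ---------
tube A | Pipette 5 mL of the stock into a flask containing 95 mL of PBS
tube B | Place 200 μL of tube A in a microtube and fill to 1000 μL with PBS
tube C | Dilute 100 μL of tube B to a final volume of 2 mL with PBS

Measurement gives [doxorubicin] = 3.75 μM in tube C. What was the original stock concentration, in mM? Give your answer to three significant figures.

Step 1: 5 mL + 95 mL = 100 mL total → factor 100/5 = 20
Step 2: 200 μL brought to 1000 μL → factor 1000/200 = 5
Step 3: 100 μL brought to 2 mL → factor 2000/100 = 20
Overall dilution factor = 20 × 5 × 20 = 2000
Stock = 3.75 μM × 2000 = 7500 μM = 7.50 mM

7.50 mM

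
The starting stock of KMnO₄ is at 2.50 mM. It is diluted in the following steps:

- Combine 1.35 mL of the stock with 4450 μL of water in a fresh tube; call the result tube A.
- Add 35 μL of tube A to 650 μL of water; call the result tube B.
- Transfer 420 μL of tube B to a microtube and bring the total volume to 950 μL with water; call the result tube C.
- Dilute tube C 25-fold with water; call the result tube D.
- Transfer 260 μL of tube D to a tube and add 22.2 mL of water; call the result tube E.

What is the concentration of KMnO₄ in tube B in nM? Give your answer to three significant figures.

2.97 × 10^4 nM

Step 1: 1.35 mL + 4450 μL = 5.8 mL total → factor 5.8/1.35 = 4.2963
Step 2: 35 μL + 650 μL = 685 μL total → factor 685/35 = 19.571
Dilution factor through tube B = 4.2963 × 19.571 = 84.085
[tube B] = 2.50 mM / 84.085 = 0.02973 mM = 2.97 × 10^4 nM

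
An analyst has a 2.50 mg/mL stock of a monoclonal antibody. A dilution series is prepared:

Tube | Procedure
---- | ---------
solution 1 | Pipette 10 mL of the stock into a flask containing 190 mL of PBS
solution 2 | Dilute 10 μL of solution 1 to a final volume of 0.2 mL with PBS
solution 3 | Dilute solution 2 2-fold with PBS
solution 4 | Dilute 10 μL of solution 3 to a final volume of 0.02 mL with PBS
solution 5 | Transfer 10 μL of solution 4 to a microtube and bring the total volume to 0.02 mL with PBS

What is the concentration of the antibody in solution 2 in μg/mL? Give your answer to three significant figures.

6.25 μg/mL

Step 1: 10 mL + 190 mL = 200 mL total → factor 200/10 = 20
Step 2: 10 μL brought to 0.2 mL → factor 200/10 = 20
Dilution factor through solution 2 = 20 × 20 = 400
[solution 2] = 2.50 mg/mL / 400 = 0.006250 mg/mL = 6.25 μg/mL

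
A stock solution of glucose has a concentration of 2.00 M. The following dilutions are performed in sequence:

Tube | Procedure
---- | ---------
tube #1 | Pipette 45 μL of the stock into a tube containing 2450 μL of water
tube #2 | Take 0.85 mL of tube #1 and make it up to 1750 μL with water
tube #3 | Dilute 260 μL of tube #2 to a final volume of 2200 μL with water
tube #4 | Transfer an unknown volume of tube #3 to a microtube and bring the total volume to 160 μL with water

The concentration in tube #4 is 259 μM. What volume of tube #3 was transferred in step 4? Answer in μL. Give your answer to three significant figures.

20.0 μL

Step 1: 45 μL + 2450 μL = 2495 μL total → factor 2495/45 = 55.444
Step 2: 0.85 mL brought to 1750 μL → factor 1.75/0.85 = 2.0588
Step 3: 260 μL brought to 2200 μL → factor 2200/260 = 8.4615
Step 4: v brought to 160 μL → factor = 160 μL/v
Product of known-step factors = 965.89
Overall factor = 2.00 M / (259 μM) = 7722
Step-4 factor = 7722 / 965.89 = 7.9947
v = 160 μL / 7.9947 = 20.0 μL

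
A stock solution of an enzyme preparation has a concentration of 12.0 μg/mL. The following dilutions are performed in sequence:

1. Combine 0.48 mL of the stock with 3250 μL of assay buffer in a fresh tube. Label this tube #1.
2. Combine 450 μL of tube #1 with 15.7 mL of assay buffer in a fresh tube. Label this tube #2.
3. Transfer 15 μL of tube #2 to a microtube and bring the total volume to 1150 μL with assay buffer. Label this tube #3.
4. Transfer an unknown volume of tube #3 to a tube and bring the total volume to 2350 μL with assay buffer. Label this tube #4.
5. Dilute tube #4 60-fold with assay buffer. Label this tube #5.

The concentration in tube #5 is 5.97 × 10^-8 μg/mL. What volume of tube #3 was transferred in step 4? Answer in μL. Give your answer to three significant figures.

15.0 μL

Step 1: 0.48 mL + 3250 μL = 3.73 mL total → factor 3.73/0.48 = 7.7708
Step 2: 450 μL + 15.7 mL = 16150 μL total → factor 16150/450 = 35.889
Step 3: 15 μL brought to 1150 μL → factor 1150/15 = 76.667
Step 4: v brought to 2350 μL → factor = 2350 μL/v
Step 5: 60-fold → factor 60
Product of known-step factors = 1.2829 × 10^6
Overall factor = 12.0 μg/mL / (5.97 × 10^-8 μg/mL) = 2.0101 × 10^8
Step-4 factor = 2.0101 × 10^8 / 1.2829 × 10^6 = 156.68
v = 2350 μL / 156.68 = 15.0 μL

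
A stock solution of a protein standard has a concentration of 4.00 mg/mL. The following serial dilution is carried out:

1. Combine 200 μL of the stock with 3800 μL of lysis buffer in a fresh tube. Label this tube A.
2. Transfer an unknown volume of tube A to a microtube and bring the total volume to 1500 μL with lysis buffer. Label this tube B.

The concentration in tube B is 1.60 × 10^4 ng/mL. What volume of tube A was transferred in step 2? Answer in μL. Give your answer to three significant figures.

120 μL

Step 1: 200 μL + 3800 μL = 4000 μL total → factor 4000/200 = 20
Step 2: v brought to 1500 μL → factor = 1500 μL/v
Product of known-step factors = 20
Overall factor = 4.00 mg/mL / (1.60 × 10^4 ng/mL) = 250
Step-2 factor = 250 / 20 = 12.5
v = 1500 μL / 12.5 = 120 μL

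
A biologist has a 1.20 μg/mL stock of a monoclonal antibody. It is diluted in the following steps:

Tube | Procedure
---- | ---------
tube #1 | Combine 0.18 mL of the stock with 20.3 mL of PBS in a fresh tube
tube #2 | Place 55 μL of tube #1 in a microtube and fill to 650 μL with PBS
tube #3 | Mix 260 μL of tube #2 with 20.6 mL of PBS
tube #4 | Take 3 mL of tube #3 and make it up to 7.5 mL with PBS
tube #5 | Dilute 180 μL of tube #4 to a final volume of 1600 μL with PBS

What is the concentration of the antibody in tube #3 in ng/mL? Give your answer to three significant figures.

Step 1: 0.18 mL + 20.3 mL = 20.48 mL total → factor 20.48/0.18 = 113.78
Step 2: 55 μL brought to 650 μL → factor 650/55 = 11.818
Step 3: 260 μL + 20.6 mL = 20860 μL total → factor 20860/260 = 80.231
Dilution factor through tube #3 = 113.78 × 11.818 × 80.231 = 1.0788 × 10^5
[tube #3] = 1.20 μg/mL / 1.0788 × 10^5 = 1.112 × 10^-5 μg/mL = 0.0111 ng/mL

0.0111 ng/mL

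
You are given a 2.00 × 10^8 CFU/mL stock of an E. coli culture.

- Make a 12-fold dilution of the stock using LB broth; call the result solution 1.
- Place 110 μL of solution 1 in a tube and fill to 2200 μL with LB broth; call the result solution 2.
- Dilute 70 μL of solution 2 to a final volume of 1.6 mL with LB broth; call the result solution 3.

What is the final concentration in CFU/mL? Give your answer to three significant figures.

Step 1: 12-fold → factor 12
Step 2: 110 μL brought to 2200 μL → factor 2200/110 = 20
Step 3: 70 μL brought to 1.6 mL → factor 1600/70 = 22.857
Overall dilution factor = 12 × 20 × 22.857 = 5485.7
Final = 2.00 × 10^8 CFU/mL / 5485.7 = 3.65 × 10^4 CFU/mL

3.65 × 10^4 CFU/mL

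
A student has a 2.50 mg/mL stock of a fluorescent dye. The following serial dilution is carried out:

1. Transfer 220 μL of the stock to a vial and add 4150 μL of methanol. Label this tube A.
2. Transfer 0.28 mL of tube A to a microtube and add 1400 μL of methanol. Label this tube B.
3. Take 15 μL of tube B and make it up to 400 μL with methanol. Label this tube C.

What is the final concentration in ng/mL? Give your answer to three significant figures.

Step 1: 220 μL + 4150 μL = 4370 μL total → factor 4370/220 = 19.864
Step 2: 0.28 mL + 1400 μL = 1.68 mL total → factor 1.68/0.28 = 6
Step 3: 15 μL brought to 400 μL → factor 400/15 = 26.667
Overall dilution factor = 19.864 × 6 × 26.667 = 3178.2
Final = 2.50 mg/mL / 3178.2 = 0.0007866 mg/mL = 787 ng/mL

787 ng/mL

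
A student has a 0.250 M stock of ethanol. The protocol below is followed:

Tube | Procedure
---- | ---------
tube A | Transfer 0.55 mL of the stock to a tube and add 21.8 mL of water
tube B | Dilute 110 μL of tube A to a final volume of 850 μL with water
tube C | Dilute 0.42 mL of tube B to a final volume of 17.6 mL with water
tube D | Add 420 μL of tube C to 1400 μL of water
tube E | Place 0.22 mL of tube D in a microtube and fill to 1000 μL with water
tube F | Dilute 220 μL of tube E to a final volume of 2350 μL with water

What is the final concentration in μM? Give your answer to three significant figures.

0.0903 μM

Step 1: 0.55 mL + 21.8 mL = 22.35 mL total → factor 22.35/0.55 = 40.636
Step 2: 110 μL brought to 850 μL → factor 850/110 = 7.7273
Step 3: 0.42 mL brought to 17.6 mL → factor 17.6/0.42 = 41.905
Step 4: 420 μL + 1400 μL = 1820 μL total → factor 1820/420 = 4.3333
Step 5: 0.22 mL brought to 1000 μL → factor 1/0.22 = 4.5455
Step 6: 220 μL brought to 2350 μL → factor 2350/220 = 10.682
Overall dilution factor = 40.636 × 7.7273 × 41.905 × 4.3333 × 4.5455 × 10.682 = 2.7685 × 10^6
Final = 0.250 M / 2.7685 × 10^6 = 9.030 × 10^-8 M = 0.0903 μM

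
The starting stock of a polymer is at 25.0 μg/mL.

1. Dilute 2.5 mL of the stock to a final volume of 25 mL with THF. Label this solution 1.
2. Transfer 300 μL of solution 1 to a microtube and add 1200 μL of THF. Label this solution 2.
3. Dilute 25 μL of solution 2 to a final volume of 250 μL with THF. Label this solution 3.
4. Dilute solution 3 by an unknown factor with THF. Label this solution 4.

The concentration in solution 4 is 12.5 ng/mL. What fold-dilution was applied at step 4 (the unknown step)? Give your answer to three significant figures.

4.00-fold

Step 1: 2.5 mL brought to 25 mL → factor 25/2.5 = 10
Step 2: 300 μL + 1200 μL = 1500 μL total → factor 1500/300 = 5
Step 3: 25 μL brought to 250 μL → factor 250/25 = 10
Step 4: unknown factor x
Product of known-step factors = 500
Overall factor = 25.0 μg/mL / (12.5 ng/mL) = 2000
x = 2000 / 500 = 4.00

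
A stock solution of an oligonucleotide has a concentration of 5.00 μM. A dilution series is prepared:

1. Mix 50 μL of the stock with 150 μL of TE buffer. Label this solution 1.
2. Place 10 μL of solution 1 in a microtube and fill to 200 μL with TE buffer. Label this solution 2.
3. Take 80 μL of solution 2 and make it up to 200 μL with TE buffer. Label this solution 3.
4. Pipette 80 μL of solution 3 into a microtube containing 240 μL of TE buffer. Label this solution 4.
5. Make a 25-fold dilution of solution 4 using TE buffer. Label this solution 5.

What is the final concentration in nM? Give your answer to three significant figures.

0.250 nM

Step 1: 50 μL + 150 μL = 200 μL total → factor 200/50 = 4
Step 2: 10 μL brought to 200 μL → factor 200/10 = 20
Step 3: 80 μL brought to 200 μL → factor 200/80 = 2.5
Step 4: 80 μL + 240 μL = 320 μL total → factor 320/80 = 4
Step 5: 25-fold → factor 25
Overall dilution factor = 4 × 20 × 2.5 × 4 × 25 = 20000
Final = 5.00 μM / 20000 = 0.0002500 μM = 0.250 nM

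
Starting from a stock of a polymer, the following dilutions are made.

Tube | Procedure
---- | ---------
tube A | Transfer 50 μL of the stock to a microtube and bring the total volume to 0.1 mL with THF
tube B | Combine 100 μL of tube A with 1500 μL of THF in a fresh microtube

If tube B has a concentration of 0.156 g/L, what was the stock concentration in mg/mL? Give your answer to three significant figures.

Step 1: 50 μL brought to 0.1 mL → factor 100/50 = 2
Step 2: 100 μL + 1500 μL = 1600 μL total → factor 1600/100 = 16
Overall dilution factor = 2 × 16 = 32
Stock = 0.156 g/L × 32 = 4.992 g/L = 4.99 mg/mL

4.99 mg/mL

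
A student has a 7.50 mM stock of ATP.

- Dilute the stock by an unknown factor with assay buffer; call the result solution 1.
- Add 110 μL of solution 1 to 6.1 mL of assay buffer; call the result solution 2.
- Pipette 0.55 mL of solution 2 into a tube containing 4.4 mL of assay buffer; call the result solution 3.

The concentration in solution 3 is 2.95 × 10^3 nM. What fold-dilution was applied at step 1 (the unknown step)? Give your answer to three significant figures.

5.00-fold

Step 1: unknown factor x
Step 2: 110 μL + 6.1 mL = 6210 μL total → factor 6210/110 = 56.455
Step 3: 0.55 mL + 4.4 mL = 4.95 mL total → factor 4.95/0.55 = 9
Product of known-step factors = 508.09
Overall factor = 7.50 mM / (2.95 × 10^3 nM) = 2542.4
x = 2542.4 / 508.09 = 5.00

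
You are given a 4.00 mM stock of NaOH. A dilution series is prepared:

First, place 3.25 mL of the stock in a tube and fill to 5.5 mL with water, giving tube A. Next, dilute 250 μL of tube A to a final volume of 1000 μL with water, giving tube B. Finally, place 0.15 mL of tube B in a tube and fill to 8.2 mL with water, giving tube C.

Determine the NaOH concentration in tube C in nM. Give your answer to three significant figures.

Step 1: 3.25 mL brought to 5.5 mL → factor 5.5/3.25 = 1.6923
Step 2: 250 μL brought to 1000 μL → factor 1000/250 = 4
Step 3: 0.15 mL brought to 8.2 mL → factor 8.2/0.15 = 54.667
Overall dilution factor = 1.6923 × 4 × 54.667 = 370.05
Final = 4.00 mM / 370.05 = 0.01081 mM = 1.08 × 10^4 nM

1.08 × 10^4 nM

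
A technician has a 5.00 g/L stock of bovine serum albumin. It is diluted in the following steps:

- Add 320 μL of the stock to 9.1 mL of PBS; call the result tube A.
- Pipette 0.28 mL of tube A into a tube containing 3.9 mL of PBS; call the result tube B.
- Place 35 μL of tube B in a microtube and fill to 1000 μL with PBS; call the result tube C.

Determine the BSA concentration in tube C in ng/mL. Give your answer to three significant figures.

Step 1: 320 μL + 9.1 mL = 9420 μL total → factor 9420/320 = 29.438
Step 2: 0.28 mL + 3.9 mL = 4.18 mL total → factor 4.18/0.28 = 14.929
Step 3: 35 μL brought to 1000 μL → factor 1000/35 = 28.571
Overall dilution factor = 29.438 × 14.929 × 28.571 = 12556
Final = 5.00 g/L / 12556 = 0.0003982 g/L = 398 ng/mL

398 ng/mL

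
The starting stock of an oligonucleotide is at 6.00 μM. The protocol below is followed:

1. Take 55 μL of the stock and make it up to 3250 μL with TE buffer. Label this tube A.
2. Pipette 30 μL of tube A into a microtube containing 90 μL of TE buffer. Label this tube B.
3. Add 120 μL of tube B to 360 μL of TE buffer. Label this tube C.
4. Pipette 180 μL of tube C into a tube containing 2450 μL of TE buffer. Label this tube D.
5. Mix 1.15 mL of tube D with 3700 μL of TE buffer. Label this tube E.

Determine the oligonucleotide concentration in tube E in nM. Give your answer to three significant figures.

Step 1: 55 μL brought to 3250 μL → factor 3250/55 = 59.091
Step 2: 30 μL + 90 μL = 120 μL total → factor 120/30 = 4
Step 3: 120 μL + 360 μL = 480 μL total → factor 480/120 = 4
Step 4: 180 μL + 2450 μL = 2630 μL total → factor 2630/180 = 14.611
Step 5: 1.15 mL + 3700 μL = 4.85 mL total → factor 4.85/1.15 = 4.2174
Overall dilution factor = 59.091 × 4 × 4 × 14.611 × 4.2174 = 58260
Final = 6.00 μM / 58260 = 0.0001030 μM = 0.103 nM

0.103 nM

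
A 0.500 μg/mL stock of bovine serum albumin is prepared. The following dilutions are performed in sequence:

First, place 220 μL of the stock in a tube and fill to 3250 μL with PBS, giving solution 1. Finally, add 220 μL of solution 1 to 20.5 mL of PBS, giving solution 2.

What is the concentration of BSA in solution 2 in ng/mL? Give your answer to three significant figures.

0.359 ng/mL

Step 1: 220 μL brought to 3250 μL → factor 3250/220 = 14.773
Step 2: 220 μL + 20.5 mL = 20720 μL total → factor 20720/220 = 94.182
Overall dilution factor = 14.773 × 94.182 = 1391.3
Final = 0.500 μg/mL / 1391.3 = 0.0003594 μg/mL = 0.359 ng/mL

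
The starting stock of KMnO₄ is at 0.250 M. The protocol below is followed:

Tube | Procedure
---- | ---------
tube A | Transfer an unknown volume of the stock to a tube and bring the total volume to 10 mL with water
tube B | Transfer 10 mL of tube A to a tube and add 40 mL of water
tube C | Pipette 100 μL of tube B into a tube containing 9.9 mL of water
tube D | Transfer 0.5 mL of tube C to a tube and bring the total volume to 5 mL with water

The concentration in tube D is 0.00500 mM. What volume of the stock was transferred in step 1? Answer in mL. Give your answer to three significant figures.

Step 1: v brought to 10 mL → factor = 10 mL/v
Step 2: 10 mL + 40 mL = 50 mL total → factor 50/10 = 5
Step 3: 100 μL + 9.9 mL = 10000 μL total → factor 10000/100 = 100
Step 4: 0.5 mL brought to 5 mL → factor 5/0.5 = 10
Product of known-step factors = 5000
Overall factor = 0.250 M / (0.00500 mM) = 50000
Step-1 factor = 50000 / 5000 = 10
v = 10 mL / 10 = 1.00 mL

1.00 mL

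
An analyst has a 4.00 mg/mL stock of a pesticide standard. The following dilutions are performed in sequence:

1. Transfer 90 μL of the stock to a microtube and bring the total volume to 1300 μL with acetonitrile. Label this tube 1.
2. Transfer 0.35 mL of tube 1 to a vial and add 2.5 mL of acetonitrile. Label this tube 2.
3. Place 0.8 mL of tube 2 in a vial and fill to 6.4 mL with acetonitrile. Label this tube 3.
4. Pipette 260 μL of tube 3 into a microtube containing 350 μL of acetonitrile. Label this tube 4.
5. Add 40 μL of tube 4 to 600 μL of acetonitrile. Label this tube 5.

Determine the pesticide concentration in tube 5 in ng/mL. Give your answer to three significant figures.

113 ng/mL

Step 1: 90 μL brought to 1300 μL → factor 1300/90 = 14.444
Step 2: 0.35 mL + 2.5 mL = 2.85 mL total → factor 2.85/0.35 = 8.1429
Step 3: 0.8 mL brought to 6.4 mL → factor 6.4/0.8 = 8
Step 4: 260 μL + 350 μL = 610 μL total → factor 610/260 = 2.3462
Step 5: 40 μL + 600 μL = 640 μL total → factor 640/40 = 16
Overall dilution factor = 14.444 × 8.1429 × 8 × 2.3462 × 16 = 35322
Final = 4.00 mg/mL / 35322 = 0.0001132 mg/mL = 113 ng/mL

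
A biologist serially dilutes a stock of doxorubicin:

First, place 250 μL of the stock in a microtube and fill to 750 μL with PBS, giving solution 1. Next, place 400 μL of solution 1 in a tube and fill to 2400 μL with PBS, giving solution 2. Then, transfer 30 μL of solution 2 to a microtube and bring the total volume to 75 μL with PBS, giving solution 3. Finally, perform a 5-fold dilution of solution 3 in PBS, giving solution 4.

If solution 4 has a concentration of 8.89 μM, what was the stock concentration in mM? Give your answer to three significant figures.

Step 1: 250 μL brought to 750 μL → factor 750/250 = 3
Step 2: 400 μL brought to 2400 μL → factor 2400/400 = 6
Step 3: 30 μL brought to 75 μL → factor 75/30 = 2.5
Step 4: 5-fold → factor 5
Overall dilution factor = 3 × 6 × 2.5 × 5 = 225
Stock = 8.89 μM × 225 = 2000 μM = 2.00 mM

2.00 mM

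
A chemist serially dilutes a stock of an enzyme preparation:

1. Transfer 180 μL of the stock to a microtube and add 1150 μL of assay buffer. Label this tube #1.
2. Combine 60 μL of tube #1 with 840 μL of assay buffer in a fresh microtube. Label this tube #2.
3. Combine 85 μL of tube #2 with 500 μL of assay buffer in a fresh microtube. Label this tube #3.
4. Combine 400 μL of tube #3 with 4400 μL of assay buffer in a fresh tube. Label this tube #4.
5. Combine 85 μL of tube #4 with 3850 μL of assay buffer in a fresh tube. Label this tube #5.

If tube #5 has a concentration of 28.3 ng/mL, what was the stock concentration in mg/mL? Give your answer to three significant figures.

Step 1: 180 μL + 1150 μL = 1330 μL total → factor 1330/180 = 7.3889
Step 2: 60 μL + 840 μL = 900 μL total → factor 900/60 = 15
Step 3: 85 μL + 500 μL = 585 μL total → factor 585/85 = 6.8824
Step 4: 400 μL + 4400 μL = 4800 μL total → factor 4800/400 = 12
Step 5: 85 μL + 3850 μL = 3935 μL total → factor 3935/85 = 46.294
Overall dilution factor = 7.3889 × 15 × 6.8824 × 12 × 46.294 = 4.2375 × 10^5
Stock = 28.3 ng/mL × 4.2375 × 10^5 = 1.199 × 10^7 ng/mL = 12.0 mg/mL

12.0 mg/mL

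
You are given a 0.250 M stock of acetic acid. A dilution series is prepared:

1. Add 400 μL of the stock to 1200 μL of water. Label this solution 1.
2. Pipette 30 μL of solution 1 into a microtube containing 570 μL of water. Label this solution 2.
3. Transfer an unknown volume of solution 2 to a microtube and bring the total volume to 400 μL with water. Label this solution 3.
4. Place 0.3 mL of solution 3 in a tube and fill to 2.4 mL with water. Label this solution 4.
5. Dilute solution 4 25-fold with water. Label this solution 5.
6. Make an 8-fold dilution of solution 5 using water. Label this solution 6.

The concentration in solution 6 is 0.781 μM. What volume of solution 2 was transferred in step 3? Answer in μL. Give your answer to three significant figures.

Step 1: 400 μL + 1200 μL = 1600 μL total → factor 1600/400 = 4
Step 2: 30 μL + 570 μL = 600 μL total → factor 600/30 = 20
Step 3: v brought to 400 μL → factor = 400 μL/v
Step 4: 0.3 mL brought to 2.4 mL → factor 2.4/0.3 = 8
Step 5: 25-fold → factor 25
Step 6: 8-fold → factor 8
Product of known-step factors = 1.28 × 10^5
Overall factor = 0.250 M / (0.781 μM) = 3.201 × 10^5
Step-3 factor = 3.201 × 10^5 / 1.28 × 10^5 = 2.5008
v = 400 μL / 2.5008 = 160 μL

160 μL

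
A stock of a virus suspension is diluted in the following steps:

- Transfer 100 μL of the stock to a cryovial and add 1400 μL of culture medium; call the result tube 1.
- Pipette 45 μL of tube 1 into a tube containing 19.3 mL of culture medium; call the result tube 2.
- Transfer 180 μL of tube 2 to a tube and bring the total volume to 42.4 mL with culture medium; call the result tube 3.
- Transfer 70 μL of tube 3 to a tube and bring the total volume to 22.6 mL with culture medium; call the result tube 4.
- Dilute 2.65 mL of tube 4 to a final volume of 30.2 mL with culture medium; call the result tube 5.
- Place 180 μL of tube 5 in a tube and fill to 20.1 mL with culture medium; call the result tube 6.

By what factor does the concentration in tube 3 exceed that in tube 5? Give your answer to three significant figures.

3.68 × 10^3

Step 1: 100 μL + 1400 μL = 1500 μL total → factor 1500/100 = 15
Step 2: 45 μL + 19.3 mL = 19345 μL total → factor 19345/45 = 429.89
Step 3: 180 μL brought to 42.4 mL → factor 42400/180 = 235.56
Step 4: 70 μL brought to 22.6 mL → factor 22600/70 = 322.86
Step 5: 2.65 mL brought to 30.2 mL → factor 30.2/2.65 = 11.396
Dilution factor to tube 3 = 1.5189 × 10^6; to tube 5 = 5.5887 × 10^9
[tube 3]/[tube 5] = (factor to tube 5)/(factor to tube 3) = 5.5887 × 10^9/1.5189 × 10^6 = 3.68 × 10^3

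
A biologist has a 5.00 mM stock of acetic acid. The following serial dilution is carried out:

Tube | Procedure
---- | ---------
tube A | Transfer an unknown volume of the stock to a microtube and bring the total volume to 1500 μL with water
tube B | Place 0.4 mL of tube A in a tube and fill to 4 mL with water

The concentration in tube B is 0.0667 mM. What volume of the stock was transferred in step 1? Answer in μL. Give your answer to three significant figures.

Step 1: v brought to 1500 μL → factor = 1500 μL/v
Step 2: 0.4 mL brought to 4 mL → factor 4/0.4 = 10
Product of known-step factors = 10
Overall factor = 5.00 mM / (0.0667 mM) = 74.963
Step-1 factor = 74.963 / 10 = 7.4963
v = 1500 μL / 7.4963 = 200 μL

200 μL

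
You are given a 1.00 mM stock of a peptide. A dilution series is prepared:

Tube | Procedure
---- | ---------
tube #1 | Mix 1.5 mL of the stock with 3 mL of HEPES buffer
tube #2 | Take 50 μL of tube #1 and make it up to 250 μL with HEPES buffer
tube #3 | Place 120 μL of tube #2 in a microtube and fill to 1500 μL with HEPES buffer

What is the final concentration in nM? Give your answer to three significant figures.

Step 1: 1.5 mL + 3 mL = 4.5 mL total → factor 4.5/1.5 = 3
Step 2: 50 μL brought to 250 μL → factor 250/50 = 5
Step 3: 120 μL brought to 1500 μL → factor 1500/120 = 12.5
Overall dilution factor = 3 × 5 × 12.5 = 187.5
Final = 1.00 mM / 187.5 = 0.005333 mM = 5.33 × 10^3 nM

5.33 × 10^3 nM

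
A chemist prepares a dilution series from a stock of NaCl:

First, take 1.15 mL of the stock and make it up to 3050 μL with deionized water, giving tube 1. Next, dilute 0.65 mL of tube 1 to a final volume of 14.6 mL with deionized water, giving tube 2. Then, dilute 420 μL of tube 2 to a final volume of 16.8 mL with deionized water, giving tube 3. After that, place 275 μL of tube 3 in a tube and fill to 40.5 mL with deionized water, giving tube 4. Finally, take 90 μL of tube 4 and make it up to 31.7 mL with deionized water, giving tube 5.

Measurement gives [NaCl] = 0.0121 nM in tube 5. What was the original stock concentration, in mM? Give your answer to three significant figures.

Step 1: 1.15 mL brought to 3050 μL → factor 3.05/1.15 = 2.6522
Step 2: 0.65 mL brought to 14.6 mL → factor 14.6/0.65 = 22.462
Step 3: 420 μL brought to 16.8 mL → factor 16800/420 = 40
Step 4: 275 μL brought to 40.5 mL → factor 40500/275 = 147.27
Step 5: 90 μL brought to 31.7 mL → factor 31700/90 = 352.22
Overall dilution factor = 2.6522 × 22.462 × 40 × 147.27 × 352.22 = 1.2361 × 10^8
Stock = 0.0121 nM × 1.2361 × 10^8 = 1.496 × 10^6 nM = 1.50 mM

1.50 mM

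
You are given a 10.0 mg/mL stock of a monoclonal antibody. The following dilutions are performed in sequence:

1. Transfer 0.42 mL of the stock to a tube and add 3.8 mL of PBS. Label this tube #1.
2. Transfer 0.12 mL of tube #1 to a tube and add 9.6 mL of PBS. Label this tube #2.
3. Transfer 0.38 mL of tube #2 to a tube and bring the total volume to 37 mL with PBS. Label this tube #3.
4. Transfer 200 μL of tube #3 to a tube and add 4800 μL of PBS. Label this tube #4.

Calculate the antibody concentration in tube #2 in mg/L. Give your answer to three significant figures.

12.3 mg/L

Step 1: 0.42 mL + 3.8 mL = 4.22 mL total → factor 4.22/0.42 = 10.048
Step 2: 0.12 mL + 9.6 mL = 9.72 mL total → factor 9.72/0.12 = 81
Dilution factor through tube #2 = 10.048 × 81 = 813.86
[tube #2] = 10.0 mg/mL / 813.86 = 0.01229 mg/mL = 12.3 mg/L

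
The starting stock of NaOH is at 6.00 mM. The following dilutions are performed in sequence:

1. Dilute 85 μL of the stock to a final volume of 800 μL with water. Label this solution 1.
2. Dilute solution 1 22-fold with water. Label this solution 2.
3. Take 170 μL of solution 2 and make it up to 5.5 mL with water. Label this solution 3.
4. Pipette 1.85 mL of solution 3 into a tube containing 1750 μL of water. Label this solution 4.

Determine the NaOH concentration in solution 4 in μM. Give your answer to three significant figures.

0.460 μM

Step 1: 85 μL brought to 800 μL → factor 800/85 = 9.4118
Step 2: 22-fold → factor 22
Step 3: 170 μL brought to 5.5 mL → factor 5500/170 = 32.353
Step 4: 1.85 mL + 1750 μL = 3.6 mL total → factor 3.6/1.85 = 1.9459
Overall dilution factor = 9.4118 × 22 × 32.353 × 1.9459 = 13036
Final = 6.00 mM / 13036 = 0.0004603 mM = 0.460 μM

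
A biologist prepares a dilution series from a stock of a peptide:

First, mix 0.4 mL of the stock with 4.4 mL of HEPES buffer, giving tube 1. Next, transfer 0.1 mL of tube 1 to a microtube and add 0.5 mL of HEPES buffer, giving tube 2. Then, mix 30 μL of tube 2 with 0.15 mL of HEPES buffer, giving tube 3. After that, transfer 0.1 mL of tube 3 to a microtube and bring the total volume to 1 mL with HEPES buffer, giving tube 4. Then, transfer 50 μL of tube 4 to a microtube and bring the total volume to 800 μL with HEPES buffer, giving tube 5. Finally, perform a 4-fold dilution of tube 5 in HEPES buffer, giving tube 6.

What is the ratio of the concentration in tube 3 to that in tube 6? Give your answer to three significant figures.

Step 1: 0.4 mL + 4.4 mL = 4.8 mL total → factor 4.8/0.4 = 12
Step 2: 0.1 mL + 0.5 mL = 0.6 mL total → factor 0.6/0.1 = 6
Step 3: 30 μL + 0.15 mL = 180 μL total → factor 180/30 = 6
Step 4: 0.1 mL brought to 1 mL → factor 1/0.1 = 10
Step 5: 50 μL brought to 800 μL → factor 800/50 = 16
Step 6: 4-fold → factor 4
Dilution factor to tube 3 = 432; to tube 6 = 2.7648 × 10^5
[tube 3]/[tube 6] = (factor to tube 6)/(factor to tube 3) = 2.7648 × 10^5/432 = 640

640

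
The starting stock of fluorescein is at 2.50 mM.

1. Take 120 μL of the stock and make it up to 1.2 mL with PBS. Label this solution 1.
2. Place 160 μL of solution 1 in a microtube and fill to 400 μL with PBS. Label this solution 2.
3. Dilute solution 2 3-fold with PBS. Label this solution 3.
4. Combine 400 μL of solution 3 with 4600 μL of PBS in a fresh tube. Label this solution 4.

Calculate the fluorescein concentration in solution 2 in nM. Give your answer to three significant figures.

Step 1: 120 μL brought to 1.2 mL → factor 1200/120 = 10
Step 2: 160 μL brought to 400 μL → factor 400/160 = 2.5
Dilution factor through solution 2 = 10 × 2.5 = 25
[solution 2] = 2.50 mM / 25 = 0.1000 mM = 1.00 × 10^5 nM

1.00 × 10^5 nM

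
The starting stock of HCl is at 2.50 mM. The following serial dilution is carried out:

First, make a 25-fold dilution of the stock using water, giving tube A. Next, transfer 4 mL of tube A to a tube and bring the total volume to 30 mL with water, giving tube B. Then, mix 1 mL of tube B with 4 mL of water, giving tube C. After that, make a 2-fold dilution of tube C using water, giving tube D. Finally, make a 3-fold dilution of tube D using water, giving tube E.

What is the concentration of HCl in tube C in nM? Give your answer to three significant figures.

Step 1: 25-fold → factor 25
Step 2: 4 mL brought to 30 mL → factor 30/4 = 7.5
Step 3: 1 mL + 4 mL = 5 mL total → factor 5/1 = 5
Dilution factor through tube C = 25 × 7.5 × 5 = 937.5
[tube C] = 2.50 mM / 937.5 = 0.002667 mM = 2.67 × 10^3 nM

2.67 × 10^3 nM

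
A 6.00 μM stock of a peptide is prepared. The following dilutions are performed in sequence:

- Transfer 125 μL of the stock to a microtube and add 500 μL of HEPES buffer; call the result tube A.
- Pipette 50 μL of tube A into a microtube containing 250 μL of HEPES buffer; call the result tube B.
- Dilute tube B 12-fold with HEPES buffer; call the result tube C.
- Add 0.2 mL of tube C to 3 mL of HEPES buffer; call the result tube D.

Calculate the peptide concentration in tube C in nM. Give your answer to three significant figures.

Step 1: 125 μL + 500 μL = 625 μL total → factor 625/125 = 5
Step 2: 50 μL + 250 μL = 300 μL total → factor 300/50 = 6
Step 3: 12-fold → factor 12
Dilution factor through tube C = 5 × 6 × 12 = 360
[tube C] = 6.00 μM / 360 = 0.01667 μM = 16.7 nM

16.7 nM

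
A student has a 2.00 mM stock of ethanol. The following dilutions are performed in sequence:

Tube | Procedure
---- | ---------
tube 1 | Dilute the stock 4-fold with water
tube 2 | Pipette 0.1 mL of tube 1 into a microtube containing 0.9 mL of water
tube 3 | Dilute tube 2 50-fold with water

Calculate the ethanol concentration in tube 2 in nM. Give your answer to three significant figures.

5.00 × 10^4 nM

Step 1: 4-fold → factor 4
Step 2: 0.1 mL + 0.9 mL = 1 mL total → factor 1/0.1 = 10
Dilution factor through tube 2 = 4 × 10 = 40
[tube 2] = 2.00 mM / 40 = 0.05000 mM = 5.00 × 10^4 nM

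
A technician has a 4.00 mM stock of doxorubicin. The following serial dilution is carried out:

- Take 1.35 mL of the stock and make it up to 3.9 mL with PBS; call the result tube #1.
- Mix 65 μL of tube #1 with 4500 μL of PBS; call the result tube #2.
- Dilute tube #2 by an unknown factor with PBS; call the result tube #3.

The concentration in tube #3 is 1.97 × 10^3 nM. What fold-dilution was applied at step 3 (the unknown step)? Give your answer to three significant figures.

Step 1: 1.35 mL brought to 3.9 mL → factor 3.9/1.35 = 2.8889
Step 2: 65 μL + 4500 μL = 4565 μL total → factor 4565/65 = 70.231
Step 3: unknown factor x
Product of known-step factors = 202.89
Overall factor = 4.00 mM / (1.97 × 10^3 nM) = 2030.5
x = 2030.5 / 202.89 = 10.0

10.0-fold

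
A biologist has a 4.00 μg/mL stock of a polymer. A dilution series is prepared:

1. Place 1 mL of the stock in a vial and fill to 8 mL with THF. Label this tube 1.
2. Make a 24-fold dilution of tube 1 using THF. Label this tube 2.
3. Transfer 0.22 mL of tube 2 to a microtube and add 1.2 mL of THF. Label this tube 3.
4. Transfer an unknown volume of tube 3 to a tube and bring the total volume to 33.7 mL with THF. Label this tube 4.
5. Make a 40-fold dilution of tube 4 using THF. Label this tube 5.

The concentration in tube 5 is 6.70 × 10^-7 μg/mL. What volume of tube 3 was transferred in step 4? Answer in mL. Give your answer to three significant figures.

Step 1: 1 mL brought to 8 mL → factor 8/1 = 8
Step 2: 24-fold → factor 24
Step 3: 0.22 mL + 1.2 mL = 1.42 mL total → factor 1.42/0.22 = 6.4545
Step 4: v brought to 33.7 mL → factor = 33.7 mL/v
Step 5: 40-fold → factor 40
Product of known-step factors = 49571
Overall factor = 4.00 μg/mL / (6.70 × 10^-7 μg/mL) = 5.9701 × 10^6
Step-4 factor = 5.9701 × 10^6 / 49571 = 120.44
v = 33.7 mL / 120.44 = 0.280 mL

0.280 mL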